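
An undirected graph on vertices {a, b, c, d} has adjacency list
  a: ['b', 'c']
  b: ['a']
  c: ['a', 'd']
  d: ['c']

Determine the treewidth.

A width-1 tree decomposition is:
Bags: B1 = {c, d}  B2 = {a, c}  B3 = {a, b}
Tree: B1–B2, B2–B3
The largest bag has 2 vertices, giving width 1; this decomposition certifies tw(G) ≤ 1. Any graph with an edge has treewidth ≥ 1, and G has the edge d–c. Therefore the treewidth is 1.

1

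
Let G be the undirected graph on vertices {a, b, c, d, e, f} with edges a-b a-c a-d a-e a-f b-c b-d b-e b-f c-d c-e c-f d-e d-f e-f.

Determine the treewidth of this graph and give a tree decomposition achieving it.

With just one bag of size 6, the width is 6 − 1 = 5, so tw(G) ≤ 5. Conversely, {a, b, c, d, e, f} is a clique of size 6, and the vertices of any clique must share a bag in every tree decomposition; so some bag has ≥ 6 vertices and tw(G) ≥ 5. Hence tw(G) = 5 exactly.

Treewidth 5.
One such decomposition:
Bags: B1 = {a, b, c, d, e, f}
Tree: (single bag)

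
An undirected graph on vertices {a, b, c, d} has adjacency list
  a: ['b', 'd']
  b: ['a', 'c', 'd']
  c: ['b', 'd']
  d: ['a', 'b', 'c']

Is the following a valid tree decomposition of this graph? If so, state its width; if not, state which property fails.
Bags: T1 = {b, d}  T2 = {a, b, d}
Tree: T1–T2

A tree decomposition must satisfy three properties: every vertex lies in some bag; for every edge, both endpoints lie together in some bag; and for every vertex, the bags containing it form a connected subtree. Here vertex c appears in no bag, so the decomposition is invalid.

No — vertex c appears in no bag.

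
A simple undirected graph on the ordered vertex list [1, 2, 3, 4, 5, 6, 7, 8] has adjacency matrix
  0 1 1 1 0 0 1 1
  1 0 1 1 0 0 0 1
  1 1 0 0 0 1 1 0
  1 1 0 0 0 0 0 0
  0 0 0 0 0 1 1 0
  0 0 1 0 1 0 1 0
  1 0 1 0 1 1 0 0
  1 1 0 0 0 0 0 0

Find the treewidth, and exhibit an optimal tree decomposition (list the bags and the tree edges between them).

The largest bag has 3 vertices, giving width 2; this decomposition certifies tw(G) ≤ 2. On the other hand G contains the 3-clique {1, 2, 8}. A clique must lie in a single bag of any decomposition, so no decomposition can have width below 2. The upper and lower bounds meet at 2, so that is the treewidth.

Treewidth 2.
Bags: B1 = {3, 6, 7}  B2 = {1, 3, 7}  B3 = {5, 6, 7}  B4 = {1, 2, 3}  B5 = {1, 2, 4}  B6 = {1, 2, 8}
Tree: B1–B2, B1–B3, B2–B4, B4–B5, B5–B6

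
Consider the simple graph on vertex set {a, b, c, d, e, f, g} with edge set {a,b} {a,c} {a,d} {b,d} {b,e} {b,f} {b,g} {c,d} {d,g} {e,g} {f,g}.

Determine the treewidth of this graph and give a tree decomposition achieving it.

Treewidth 2.
One optimal decomposition is:
Bags: B1 = {b, d, g}  B2 = {b, f, g}  B3 = {b, e, g}  B4 = {a, b, d}  B5 = {a, c, d}
Tree: B1–B2, B2–B3, B1–B4, B4–B5

Every bag has size at most 3, so the width is 3 − 1 = 2 and tw(G) ≤ 2. For the lower bound, the 3 vertices {a, c, d} are pairwise adjacent, and any tree decomposition puts a clique entirely inside one bag — forcing width ≥ 2. The upper and lower bounds meet at 2, so that is the treewidth.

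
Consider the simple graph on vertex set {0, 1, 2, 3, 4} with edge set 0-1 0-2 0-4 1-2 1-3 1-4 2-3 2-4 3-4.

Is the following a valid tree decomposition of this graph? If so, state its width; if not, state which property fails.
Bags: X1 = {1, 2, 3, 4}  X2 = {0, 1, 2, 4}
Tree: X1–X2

Every vertex of G appears in some bag (union = {0, 1, 2, 3, 4}); every edge is covered by a bag; and for each vertex v the set of bags containing v is connected in the bag tree. The decomposition is therefore valid. The largest bag has 4 vertices, so the width is 3.

Yes; width 3.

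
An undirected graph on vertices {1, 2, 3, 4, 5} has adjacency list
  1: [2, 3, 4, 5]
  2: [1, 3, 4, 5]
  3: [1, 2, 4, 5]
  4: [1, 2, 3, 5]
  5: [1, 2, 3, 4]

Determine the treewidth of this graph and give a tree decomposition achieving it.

A single bag containing all 5 vertices is trivially a valid decomposition of width 4. For the lower bound, the 5 vertices {1, 2, 3, 4, 5} are pairwise adjacent, and any tree decomposition puts a clique entirely inside one bag — forcing width ≥ 4. Hence tw(G) = 4 exactly.

Treewidth 4.
One optimal decomposition is:
Bags: B1 = {1, 2, 3, 4, 5}
Tree: (single bag)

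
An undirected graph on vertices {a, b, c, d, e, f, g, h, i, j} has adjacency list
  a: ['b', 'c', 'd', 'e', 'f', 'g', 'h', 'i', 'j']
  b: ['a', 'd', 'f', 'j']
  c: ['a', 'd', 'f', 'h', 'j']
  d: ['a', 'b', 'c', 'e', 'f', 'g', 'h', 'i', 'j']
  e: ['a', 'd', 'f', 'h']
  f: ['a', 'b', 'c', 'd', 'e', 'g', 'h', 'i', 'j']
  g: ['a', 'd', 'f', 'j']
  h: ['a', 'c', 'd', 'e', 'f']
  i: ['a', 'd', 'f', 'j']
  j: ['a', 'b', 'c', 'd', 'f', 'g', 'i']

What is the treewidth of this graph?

4

A width-4 tree decomposition is:
Bags: B1 = {a, c, d, f, j}  B2 = {a, c, d, f, h}  B3 = {a, d, f, i, j}  B4 = {a, b, d, f, j}  B5 = {a, d, e, f, h}  B6 = {a, d, f, g, j}
Tree: B1–B2, B1–B3, B1–B4, B2–B5, B1–B6
The largest bag has 5 vertices, giving width 4; this decomposition certifies tw(G) ≤ 4. Conversely, {a, d, f, g, j} is a clique of size 5, and the vertices of any clique must share a bag in every tree decomposition; so some bag has ≥ 5 vertices and tw(G) ≥ 4. Therefore the treewidth is 4.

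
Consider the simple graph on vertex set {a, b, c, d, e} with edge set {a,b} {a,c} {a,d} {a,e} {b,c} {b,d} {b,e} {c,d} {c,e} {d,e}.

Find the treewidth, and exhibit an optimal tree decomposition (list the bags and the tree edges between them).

Treewidth 4.
Bags: B1 = {a, b, c, d, e}
Tree: (single bag)

With just one bag of size 5, the width is 5 − 1 = 4, so tw(G) ≤ 4. On the other hand G contains the 5-clique {a, b, c, d, e}. A clique must lie in a single bag of any decomposition, so no decomposition can have width below 4. Hence tw(G) = 4 exactly.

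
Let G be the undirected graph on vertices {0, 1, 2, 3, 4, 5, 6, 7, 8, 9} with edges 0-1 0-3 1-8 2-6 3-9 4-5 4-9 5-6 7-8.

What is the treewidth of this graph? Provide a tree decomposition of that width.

Treewidth 1.
One optimal decomposition is:
Bags: B1 = {7, 8}  B2 = {1, 8}  B3 = {0, 1}  B4 = {0, 3}  B5 = {3, 9}  B6 = {4, 9}  B7 = {4, 5}  B8 = {5, 6}  B9 = {2, 6}
Tree: B1–B2, B2–B3, B3–B4, B4–B5, B5–B6, B6–B7, B7–B8, B8–B9

Each bag holds 2 vertices, so the decomposition has width 1, which upper-bounds the treewidth. G has an edge, so its treewidth is at least 1. Combining the bounds, tw(G) = 1.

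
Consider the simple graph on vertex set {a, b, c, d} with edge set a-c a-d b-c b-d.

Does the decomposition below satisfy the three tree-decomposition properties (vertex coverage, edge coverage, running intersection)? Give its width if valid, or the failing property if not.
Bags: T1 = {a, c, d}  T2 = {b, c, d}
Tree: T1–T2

Checking the three conditions: (i) the bags cover all of {a, b, c, d}; (ii) for each edge, some bag contains both endpoints; (iii) the bags containing any fixed vertex form a subtree. All hold, so the decomposition is valid with width 3 − 1 = 2.

Yes; width 2.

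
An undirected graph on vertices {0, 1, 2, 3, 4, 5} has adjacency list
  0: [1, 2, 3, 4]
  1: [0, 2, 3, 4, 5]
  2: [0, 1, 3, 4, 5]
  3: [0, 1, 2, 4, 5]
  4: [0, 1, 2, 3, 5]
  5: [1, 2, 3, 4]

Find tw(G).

A width-4 tree decomposition is:
Bags: B1 = {1, 2, 3, 4, 5}  B2 = {0, 1, 2, 3, 4}
Tree: B1–B2
Each bag holds 5 vertices, so the decomposition has width 4, which upper-bounds the treewidth. On the other hand G contains the 5-clique {0, 1, 2, 3, 4}. A clique must lie in a single bag of any decomposition, so no decomposition can have width below 4. Therefore the treewidth is 4.

4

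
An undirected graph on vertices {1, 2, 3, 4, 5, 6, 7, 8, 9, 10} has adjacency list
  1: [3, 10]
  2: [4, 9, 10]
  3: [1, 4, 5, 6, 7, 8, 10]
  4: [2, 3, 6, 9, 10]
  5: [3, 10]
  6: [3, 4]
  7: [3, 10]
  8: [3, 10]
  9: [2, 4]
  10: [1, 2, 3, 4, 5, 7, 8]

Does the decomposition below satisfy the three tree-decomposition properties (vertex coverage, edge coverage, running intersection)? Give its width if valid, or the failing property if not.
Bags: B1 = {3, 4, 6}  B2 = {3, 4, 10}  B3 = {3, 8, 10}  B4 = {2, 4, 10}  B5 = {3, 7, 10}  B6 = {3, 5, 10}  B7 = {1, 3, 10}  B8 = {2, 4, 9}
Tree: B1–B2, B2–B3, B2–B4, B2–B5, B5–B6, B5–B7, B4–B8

Checking the three conditions: (i) the bags cover all of {1, 2, 3, 4, 5, 6, 7, 8, 9, 10}; (ii) for each edge, some bag contains both endpoints; (iii) the bags containing any fixed vertex form a subtree. All hold, so the decomposition is valid with width 3 − 1 = 2.

Yes; width 2.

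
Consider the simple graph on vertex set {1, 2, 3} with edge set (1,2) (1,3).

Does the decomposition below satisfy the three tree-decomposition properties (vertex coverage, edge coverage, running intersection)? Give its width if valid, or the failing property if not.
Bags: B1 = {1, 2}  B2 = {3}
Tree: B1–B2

A tree decomposition must satisfy three properties: every vertex lies in some bag; for every edge, both endpoints lie together in some bag; and for every vertex, the bags containing it form a connected subtree. Here edge (1,3) lies in no bag, so the decomposition is invalid.

No — edge (1,3) lies in no bag.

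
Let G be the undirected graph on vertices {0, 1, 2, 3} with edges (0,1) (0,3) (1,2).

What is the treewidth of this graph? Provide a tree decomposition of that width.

Each bag holds 2 vertices, so the decomposition has width 1, which upper-bounds the treewidth. G has an edge, so its treewidth is at least 1. Therefore the treewidth is 1.

Treewidth 1.
One optimal decomposition is:
Bags: B1 = {1, 2}  B2 = {0, 1}  B3 = {0, 3}
Tree: B1–B2, B2–B3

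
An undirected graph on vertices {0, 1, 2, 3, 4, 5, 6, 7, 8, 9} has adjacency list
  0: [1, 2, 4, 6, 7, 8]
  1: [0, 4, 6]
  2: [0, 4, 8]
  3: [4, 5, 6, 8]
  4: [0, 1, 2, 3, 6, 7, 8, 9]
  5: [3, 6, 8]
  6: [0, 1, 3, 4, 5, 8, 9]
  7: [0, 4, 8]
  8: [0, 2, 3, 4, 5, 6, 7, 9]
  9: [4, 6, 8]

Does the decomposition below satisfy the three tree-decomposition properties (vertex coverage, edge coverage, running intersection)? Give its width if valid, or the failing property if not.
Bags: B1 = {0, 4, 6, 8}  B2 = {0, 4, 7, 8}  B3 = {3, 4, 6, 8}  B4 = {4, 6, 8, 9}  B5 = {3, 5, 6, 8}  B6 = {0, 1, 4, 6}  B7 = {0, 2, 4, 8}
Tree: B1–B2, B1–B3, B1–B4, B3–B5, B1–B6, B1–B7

Yes; width 3.

Every vertex of G appears in some bag (union = {0, 1, 2, 3, 4, 5, 6, 7, 8, 9}); every edge is covered by a bag; and for each vertex v the set of bags containing v is connected in the bag tree. The decomposition is therefore valid. The largest bag has 4 vertices, so the width is 3.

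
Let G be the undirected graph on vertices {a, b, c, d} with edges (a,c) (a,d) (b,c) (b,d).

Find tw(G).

2

A width-2 tree decomposition is:
Bags: B1 = {a, b, d}  B2 = {a, b, c}
Tree: B1–B2
The largest bag has 3 vertices, giving width 2; this decomposition certifies tw(G) ≤ 2. For the lower bound, G contains the cycle b–d–a–c–b, so G is not a forest; only forests have treewidth ≤ 1, hence tw(G) ≥ 2. The upper and lower bounds meet at 2, so that is the treewidth.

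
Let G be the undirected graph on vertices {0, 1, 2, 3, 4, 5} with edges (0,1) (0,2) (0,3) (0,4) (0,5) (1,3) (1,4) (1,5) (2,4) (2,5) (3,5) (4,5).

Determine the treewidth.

3

A width-3 tree decomposition is:
Bags: B1 = {0, 1, 3, 5}  B2 = {0, 1, 4, 5}  B3 = {0, 2, 4, 5}
Tree: B1–B2, B2–B3
Each bag holds 4 vertices, so the decomposition has width 3, which upper-bounds the treewidth. For the lower bound, the 4 vertices {0, 1, 3, 5} are pairwise adjacent, and any tree decomposition puts a clique entirely inside one bag — forcing width ≥ 3. Combining the bounds, tw(G) = 3.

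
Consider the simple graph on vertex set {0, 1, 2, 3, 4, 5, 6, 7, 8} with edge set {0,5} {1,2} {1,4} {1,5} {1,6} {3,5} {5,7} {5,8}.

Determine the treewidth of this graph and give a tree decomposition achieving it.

Treewidth 1.
Bags: B1 = {5, 8}  B2 = {1, 5}  B3 = {5, 7}  B4 = {1, 4}  B5 = {3, 5}  B6 = {0, 5}  B7 = {1, 6}  B8 = {1, 2}
Tree: B1–B2, B1–B3, B2–B4, B2–B5, B2–B6, B4–B7, B4–B8

Every bag has size at most 2, so the width is 2 − 1 = 1 and tw(G) ≤ 1. Since G has at least one edge (e.g. 8–5), it is not an edgeless graph, so tw(G) ≥ 1. Hence tw(G) = 1 exactly.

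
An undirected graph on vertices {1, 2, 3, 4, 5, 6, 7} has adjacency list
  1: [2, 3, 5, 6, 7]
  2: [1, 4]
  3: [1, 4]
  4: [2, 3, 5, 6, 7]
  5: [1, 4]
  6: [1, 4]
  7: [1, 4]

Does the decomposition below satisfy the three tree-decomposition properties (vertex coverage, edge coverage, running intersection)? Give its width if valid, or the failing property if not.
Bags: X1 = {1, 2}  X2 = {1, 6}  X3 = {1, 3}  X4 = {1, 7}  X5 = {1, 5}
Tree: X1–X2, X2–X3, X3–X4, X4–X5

No — vertex 4 appears in no bag.

A tree decomposition must satisfy three properties: every vertex lies in some bag; for every edge, both endpoints lie together in some bag; and for every vertex, the bags containing it form a connected subtree. Here vertex 4 appears in no bag, so the decomposition is invalid.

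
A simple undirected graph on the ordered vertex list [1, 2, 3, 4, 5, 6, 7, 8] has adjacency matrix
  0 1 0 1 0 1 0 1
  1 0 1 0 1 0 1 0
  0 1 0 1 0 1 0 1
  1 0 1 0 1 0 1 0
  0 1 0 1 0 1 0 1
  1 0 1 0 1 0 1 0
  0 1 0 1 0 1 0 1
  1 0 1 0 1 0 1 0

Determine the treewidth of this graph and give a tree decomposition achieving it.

Treewidth 4.
Bags: B1 = {2, 4, 6, 7, 8}  B2 = {2, 3, 4, 6, 8}  B3 = {1, 2, 4, 6, 8}  B4 = {2, 4, 5, 6, 8}
Tree: B1–B2, B2–B3, B3–B4

Each bag holds 5 vertices, so the decomposition has width 4, which upper-bounds the treewidth. For the lower bound: the 5 vertex sets {6,7}, {3,8}, {1,4}, {2}, {5} are disjoint, each induces a connected subgraph, and every pair is joined by at least one edge of G. Contracting each set to a single vertex therefore yields K_{5} as a minor, and since treewidth is minor-monotone, tw(G) ≥ tw(K_{5}) = 4. Hence tw(G) = 4 exactly.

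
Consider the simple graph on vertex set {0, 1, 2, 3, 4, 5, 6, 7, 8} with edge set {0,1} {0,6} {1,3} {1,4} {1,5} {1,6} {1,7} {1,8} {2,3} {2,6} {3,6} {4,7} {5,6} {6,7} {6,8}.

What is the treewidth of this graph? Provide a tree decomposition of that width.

Each bag holds 3 vertices, so the decomposition has width 2, which upper-bounds the treewidth. Conversely, {1, 4, 7} is a clique of size 3, and the vertices of any clique must share a bag in every tree decomposition; so some bag has ≥ 3 vertices and tw(G) ≥ 2. Hence tw(G) = 2 exactly.

Treewidth 2.
One optimal decomposition is:
Bags: B1 = {1, 6, 8}  B2 = {1, 3, 6}  B3 = {2, 3, 6}  B4 = {1, 5, 6}  B5 = {0, 1, 6}  B6 = {1, 6, 7}  B7 = {1, 4, 7}
Tree: B1–B2, B2–B3, B2–B4, B4–B5, B4–B6, B6–B7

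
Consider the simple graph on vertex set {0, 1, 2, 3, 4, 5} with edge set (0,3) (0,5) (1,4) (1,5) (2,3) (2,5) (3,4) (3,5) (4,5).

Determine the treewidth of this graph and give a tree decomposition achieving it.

Treewidth 2.
One such decomposition:
Bags: B1 = {1, 4, 5}  B2 = {3, 4, 5}  B3 = {2, 3, 5}  B4 = {0, 3, 5}
Tree: B1–B2, B2–B3, B3–B4

Each bag holds 3 vertices, so the decomposition has width 2, which upper-bounds the treewidth. Conversely, {1, 4, 5} is a clique of size 3, and the vertices of any clique must share a bag in every tree decomposition; so some bag has ≥ 3 vertices and tw(G) ≥ 2. The upper and lower bounds meet at 2, so that is the treewidth.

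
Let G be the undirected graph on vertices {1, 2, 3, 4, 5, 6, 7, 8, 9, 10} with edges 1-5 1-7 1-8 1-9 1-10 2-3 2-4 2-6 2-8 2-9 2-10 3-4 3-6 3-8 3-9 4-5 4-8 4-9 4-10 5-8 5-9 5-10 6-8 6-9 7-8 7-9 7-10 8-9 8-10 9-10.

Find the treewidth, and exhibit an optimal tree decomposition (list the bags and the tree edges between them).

The largest bag has 5 vertices, giving width 4; this decomposition certifies tw(G) ≤ 4. For the lower bound, the 5 vertices {1, 5, 8, 9, 10} are pairwise adjacent, and any tree decomposition puts a clique entirely inside one bag — forcing width ≥ 4. Hence tw(G) = 4 exactly.

Treewidth 4.
One such decomposition:
Bags: B1 = {1, 7, 8, 9, 10}  B2 = {1, 5, 8, 9, 10}  B3 = {4, 5, 8, 9, 10}  B4 = {2, 4, 8, 9, 10}  B5 = {2, 3, 4, 8, 9}  B6 = {2, 3, 6, 8, 9}
Tree: B1–B2, B2–B3, B3–B4, B4–B5, B5–B6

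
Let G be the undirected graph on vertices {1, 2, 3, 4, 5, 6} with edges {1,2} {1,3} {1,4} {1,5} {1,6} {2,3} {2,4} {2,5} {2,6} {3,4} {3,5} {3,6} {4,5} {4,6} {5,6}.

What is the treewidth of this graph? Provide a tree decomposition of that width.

Treewidth 5.
One such decomposition:
Bags: B1 = {1, 2, 3, 4, 5, 6}
Tree: (single bag)

A single bag containing all 6 vertices is trivially a valid decomposition of width 5. On the other hand G contains the 6-clique {1, 2, 3, 4, 5, 6}. A clique must lie in a single bag of any decomposition, so no decomposition can have width below 5. Hence tw(G) = 5 exactly.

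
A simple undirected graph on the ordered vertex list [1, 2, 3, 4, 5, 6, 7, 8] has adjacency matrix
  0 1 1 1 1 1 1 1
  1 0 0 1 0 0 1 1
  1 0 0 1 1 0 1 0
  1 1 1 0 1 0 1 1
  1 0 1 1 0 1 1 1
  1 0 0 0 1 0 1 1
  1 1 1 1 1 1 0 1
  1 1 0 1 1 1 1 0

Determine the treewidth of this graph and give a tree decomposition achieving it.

Treewidth 4.
One optimal decomposition is:
Bags: B1 = {1, 3, 4, 5, 7}  B2 = {1, 4, 5, 7, 8}  B3 = {1, 5, 6, 7, 8}  B4 = {1, 2, 4, 7, 8}
Tree: B1–B2, B2–B3, B2–B4

The largest bag has 5 vertices, giving width 4; this decomposition certifies tw(G) ≤ 4. Conversely, {1, 2, 4, 7, 8} is a clique of size 5, and the vertices of any clique must share a bag in every tree decomposition; so some bag has ≥ 5 vertices and tw(G) ≥ 4. The upper and lower bounds meet at 4, so that is the treewidth.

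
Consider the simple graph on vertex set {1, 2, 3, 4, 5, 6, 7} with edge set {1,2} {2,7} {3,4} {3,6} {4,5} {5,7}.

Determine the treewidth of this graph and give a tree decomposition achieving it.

Treewidth 1.
One optimal decomposition is:
Bags: B1 = {3, 6}  B2 = {3, 4}  B3 = {4, 5}  B4 = {5, 7}  B5 = {2, 7}  B6 = {1, 2}
Tree: B1–B2, B2–B3, B3–B4, B4–B5, B5–B6

The largest bag has 2 vertices, giving width 1; this decomposition certifies tw(G) ≤ 1. Since G has at least one edge (e.g. 6–3), it is not an edgeless graph, so tw(G) ≥ 1. Combining the bounds, tw(G) = 1.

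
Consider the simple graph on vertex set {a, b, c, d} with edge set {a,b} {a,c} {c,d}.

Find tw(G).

1

A width-1 tree decomposition is:
Bags: B1 = {c, d}  B2 = {a, c}  B3 = {a, b}
Tree: B1–B2, B2–B3
The largest bag has 2 vertices, giving width 1; this decomposition certifies tw(G) ≤ 1. G has an edge, so its treewidth is at least 1. Combining the bounds, tw(G) = 1.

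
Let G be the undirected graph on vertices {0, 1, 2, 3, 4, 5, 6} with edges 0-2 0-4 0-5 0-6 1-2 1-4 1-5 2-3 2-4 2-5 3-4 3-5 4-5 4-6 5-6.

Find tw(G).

3

A width-3 tree decomposition is:
Bags: B1 = {0, 4, 5, 6}  B2 = {0, 2, 4, 5}  B3 = {2, 3, 4, 5}  B4 = {1, 2, 4, 5}
Tree: B1–B2, B2–B3, B3–B4
Every bag has size at most 4, so the width is 4 − 1 = 3 and tw(G) ≤ 3. For the lower bound, the 4 vertices {0, 2, 4, 5} are pairwise adjacent, and any tree decomposition puts a clique entirely inside one bag — forcing width ≥ 3. The upper and lower bounds meet at 3, so that is the treewidth.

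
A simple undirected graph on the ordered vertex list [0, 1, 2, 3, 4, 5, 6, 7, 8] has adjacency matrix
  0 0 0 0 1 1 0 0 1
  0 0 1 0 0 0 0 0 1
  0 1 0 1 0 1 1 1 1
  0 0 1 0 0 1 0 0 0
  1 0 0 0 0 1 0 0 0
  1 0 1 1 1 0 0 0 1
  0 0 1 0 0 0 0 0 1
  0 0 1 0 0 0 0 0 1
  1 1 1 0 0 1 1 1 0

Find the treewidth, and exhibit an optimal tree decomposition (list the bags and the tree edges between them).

Treewidth 2.
One such decomposition:
Bags: B1 = {2, 5, 8}  B2 = {1, 2, 8}  B3 = {0, 5, 8}  B4 = {0, 4, 5}  B5 = {2, 3, 5}  B6 = {2, 6, 8}  B7 = {2, 7, 8}
Tree: B1–B2, B1–B3, B3–B4, B1–B5, B1–B6, B1–B7

Each bag holds 3 vertices, so the decomposition has width 2, which upper-bounds the treewidth. On the other hand G contains the 3-clique {0, 5, 8}. A clique must lie in a single bag of any decomposition, so no decomposition can have width below 2. Therefore the treewidth is 2.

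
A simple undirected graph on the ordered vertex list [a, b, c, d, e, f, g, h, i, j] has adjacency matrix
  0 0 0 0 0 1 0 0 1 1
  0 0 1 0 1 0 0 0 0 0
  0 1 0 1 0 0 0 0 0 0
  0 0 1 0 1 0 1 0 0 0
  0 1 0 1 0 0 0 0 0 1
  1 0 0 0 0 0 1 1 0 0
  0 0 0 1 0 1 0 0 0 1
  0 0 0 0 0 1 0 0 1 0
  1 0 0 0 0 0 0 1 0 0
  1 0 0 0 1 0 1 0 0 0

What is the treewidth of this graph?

A width-2 tree decomposition is:
Bags: B1 = {b, c, d}  B2 = {b, d, e}  B3 = {d, e, g}  B4 = {e, g, j}  B5 = {f, g, j}  B6 = {a, f, j}  B7 = {a, f, h}  B8 = {a, h, i}
Tree: B1–B2, B2–B3, B3–B4, B4–B5, B5–B6, B6–B7, B7–B8
The largest bag has 3 vertices, giving width 2; this decomposition certifies tw(G) ≤ 2. Since c–b–e–d–c is a cycle in G, G is not acyclic. Forests are exactly the graphs of treewidth ≤ 1, so tw(G) ≥ 2. Therefore the treewidth is 2.

2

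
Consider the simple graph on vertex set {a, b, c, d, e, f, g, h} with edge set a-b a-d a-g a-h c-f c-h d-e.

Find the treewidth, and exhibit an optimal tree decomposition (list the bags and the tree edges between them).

Every bag has size at most 2, so the width is 2 − 1 = 1 and tw(G) ≤ 1. G has an edge, so its treewidth is at least 1. Combining the bounds, tw(G) = 1.

Treewidth 1.
One optimal decomposition is:
Bags: B1 = {a, h}  B2 = {a, b}  B3 = {a, d}  B4 = {c, h}  B5 = {d, e}  B6 = {a, g}  B7 = {c, f}
Tree: B1–B2, B2–B3, B1–B4, B3–B5, B2–B6, B4–B7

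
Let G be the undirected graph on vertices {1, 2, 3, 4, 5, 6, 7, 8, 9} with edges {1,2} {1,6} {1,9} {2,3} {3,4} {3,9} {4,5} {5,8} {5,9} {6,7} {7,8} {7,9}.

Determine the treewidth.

A width-3 tree decomposition is:
Bags: B1 = {1, 6, 7, 8}  B2 = {1, 7, 8, 9}  B3 = {1, 5, 8, 9}  B4 = {1, 2, 5, 9}  B5 = {2, 3, 5, 9}  B6 = {2, 3, 4, 5}
Tree: B1–B2, B2–B3, B3–B4, B4–B5, B5–B6
Every bag has size at most 4, so the width is 4 − 1 = 3 and tw(G) ≤ 3. For the lower bound: the 4 vertex sets {6,7,8}, {1}, {9}, {2,3,4,5} are disjoint, each induces a connected subgraph, and every pair is joined by at least one edge of G. Contracting each set to a single vertex therefore yields K_{4} as a minor, and since treewidth is minor-monotone, tw(G) ≥ tw(K_{4}) = 3. Combining the bounds, tw(G) = 3.

3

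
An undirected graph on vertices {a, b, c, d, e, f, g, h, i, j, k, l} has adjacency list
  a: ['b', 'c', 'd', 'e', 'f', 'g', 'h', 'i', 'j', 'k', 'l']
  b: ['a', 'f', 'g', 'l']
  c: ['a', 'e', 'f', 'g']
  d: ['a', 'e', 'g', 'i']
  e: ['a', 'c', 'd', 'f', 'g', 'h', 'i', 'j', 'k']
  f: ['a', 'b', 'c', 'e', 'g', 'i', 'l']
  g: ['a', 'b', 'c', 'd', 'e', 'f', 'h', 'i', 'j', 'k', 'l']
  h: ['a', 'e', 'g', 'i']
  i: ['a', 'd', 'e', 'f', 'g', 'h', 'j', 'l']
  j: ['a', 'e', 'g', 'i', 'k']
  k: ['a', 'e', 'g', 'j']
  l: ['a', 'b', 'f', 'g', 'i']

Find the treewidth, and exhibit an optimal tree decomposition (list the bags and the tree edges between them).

Treewidth 4.
Bags: B1 = {a, e, f, g, i}  B2 = {a, e, g, i, j}  B3 = {a, c, e, f, g}  B4 = {a, e, g, j, k}  B5 = {a, f, g, i, l}  B6 = {a, e, g, h, i}  B7 = {a, b, f, g, l}  B8 = {a, d, e, g, i}
Tree: B1–B2, B1–B3, B2–B4, B1–B5, B2–B6, B5–B7, B6–B8

The largest bag has 5 vertices, giving width 4; this decomposition certifies tw(G) ≤ 4. For the lower bound, the 5 vertices {a, c, e, f, g} are pairwise adjacent, and any tree decomposition puts a clique entirely inside one bag — forcing width ≥ 4. Combining the bounds, tw(G) = 4.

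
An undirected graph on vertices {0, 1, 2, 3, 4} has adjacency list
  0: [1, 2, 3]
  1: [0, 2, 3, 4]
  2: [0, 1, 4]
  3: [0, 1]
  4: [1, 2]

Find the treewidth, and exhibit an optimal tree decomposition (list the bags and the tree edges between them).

The largest bag has 3 vertices, giving width 2; this decomposition certifies tw(G) ≤ 2. Conversely, {0, 1, 2} is a clique of size 3, and the vertices of any clique must share a bag in every tree decomposition; so some bag has ≥ 3 vertices and tw(G) ≥ 2. The upper and lower bounds meet at 2, so that is the treewidth.

Treewidth 2.
One such decomposition:
Bags: B1 = {1, 2, 4}  B2 = {0, 1, 2}  B3 = {0, 1, 3}
Tree: B1–B2, B2–B3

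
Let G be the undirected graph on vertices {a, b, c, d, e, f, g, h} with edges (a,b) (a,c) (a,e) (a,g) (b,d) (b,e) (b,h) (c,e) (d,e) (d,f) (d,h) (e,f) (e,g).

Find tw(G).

A width-2 tree decomposition is:
Bags: B1 = {a, b, e}  B2 = {b, d, e}  B3 = {a, c, e}  B4 = {d, e, f}  B5 = {a, e, g}  B6 = {b, d, h}
Tree: B1–B2, B1–B3, B2–B4, B1–B5, B2–B6
Each bag holds 3 vertices, so the decomposition has width 2, which upper-bounds the treewidth. On the other hand G contains the 3-clique {d, e, f}. A clique must lie in a single bag of any decomposition, so no decomposition can have width below 2. The upper and lower bounds meet at 2, so that is the treewidth.

2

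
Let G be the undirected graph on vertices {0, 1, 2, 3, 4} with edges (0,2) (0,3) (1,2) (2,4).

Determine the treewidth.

1

A width-1 tree decomposition is:
Bags: B1 = {1, 2}  B2 = {0, 2}  B3 = {0, 3}  B4 = {2, 4}
Tree: B1–B2, B2–B3, B1–B4
Each bag holds 2 vertices, so the decomposition has width 1, which upper-bounds the treewidth. Since G has at least one edge (e.g. 1–2), it is not an edgeless graph, so tw(G) ≥ 1. Therefore the treewidth is 1.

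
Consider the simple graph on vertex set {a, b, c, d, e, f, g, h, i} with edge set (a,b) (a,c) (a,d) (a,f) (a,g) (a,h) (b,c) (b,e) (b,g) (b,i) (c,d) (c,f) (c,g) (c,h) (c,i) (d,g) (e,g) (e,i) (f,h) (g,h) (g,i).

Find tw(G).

3

A width-3 tree decomposition is:
Bags: B1 = {a, b, c, g}  B2 = {b, c, g, i}  B3 = {a, c, g, h}  B4 = {b, e, g, i}  B5 = {a, c, f, h}  B6 = {a, c, d, g}
Tree: B1–B2, B1–B3, B2–B4, B3–B5, B1–B6
Every bag has size at most 4, so the width is 4 − 1 = 3 and tw(G) ≤ 3. Conversely, {b, e, g, i} is a clique of size 4, and the vertices of any clique must share a bag in every tree decomposition; so some bag has ≥ 4 vertices and tw(G) ≥ 3. Therefore the treewidth is 3.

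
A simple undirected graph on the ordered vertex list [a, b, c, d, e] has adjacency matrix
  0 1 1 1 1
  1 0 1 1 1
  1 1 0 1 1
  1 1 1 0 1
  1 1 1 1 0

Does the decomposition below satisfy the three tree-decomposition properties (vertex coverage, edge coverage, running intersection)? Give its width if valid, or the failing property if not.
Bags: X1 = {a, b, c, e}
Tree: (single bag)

A tree decomposition must satisfy three properties: every vertex lies in some bag; for every edge, both endpoints lie together in some bag; and for every vertex, the bags containing it form a connected subtree. Here vertex d appears in no bag, so the decomposition is invalid.

No — vertex d appears in no bag.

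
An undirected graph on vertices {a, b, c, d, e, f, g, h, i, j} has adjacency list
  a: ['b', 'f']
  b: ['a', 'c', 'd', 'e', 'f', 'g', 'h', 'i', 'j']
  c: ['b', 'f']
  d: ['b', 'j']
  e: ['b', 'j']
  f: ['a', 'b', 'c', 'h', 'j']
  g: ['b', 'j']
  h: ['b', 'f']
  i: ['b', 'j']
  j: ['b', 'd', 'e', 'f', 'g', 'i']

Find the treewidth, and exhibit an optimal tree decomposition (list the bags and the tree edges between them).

The largest bag has 3 vertices, giving width 2; this decomposition certifies tw(G) ≤ 2. For the lower bound, the 3 vertices {b, d, j} are pairwise adjacent, and any tree decomposition puts a clique entirely inside one bag — forcing width ≥ 2. Therefore the treewidth is 2.

Treewidth 2.
One such decomposition:
Bags: B1 = {b, g, j}  B2 = {b, f, j}  B3 = {b, i, j}  B4 = {b, d, j}  B5 = {b, c, f}  B6 = {b, f, h}  B7 = {b, e, j}  B8 = {a, b, f}
Tree: B1–B2, B1–B3, B3–B4, B2–B5, B2–B6, B3–B7, B6–B8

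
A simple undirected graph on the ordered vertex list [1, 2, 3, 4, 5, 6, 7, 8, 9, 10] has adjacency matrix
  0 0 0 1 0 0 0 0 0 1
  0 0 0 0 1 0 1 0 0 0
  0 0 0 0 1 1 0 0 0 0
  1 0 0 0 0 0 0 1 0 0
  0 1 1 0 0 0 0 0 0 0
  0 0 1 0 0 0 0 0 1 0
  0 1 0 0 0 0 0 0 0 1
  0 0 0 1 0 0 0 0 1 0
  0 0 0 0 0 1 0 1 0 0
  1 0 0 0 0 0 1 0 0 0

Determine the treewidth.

2

A width-2 tree decomposition is:
Bags: B1 = {2, 3, 5}  B2 = {2, 3, 6}  B3 = {2, 6, 9}  B4 = {2, 8, 9}  B5 = {2, 4, 8}  B6 = {1, 2, 4}  B7 = {1, 2, 10}  B8 = {2, 7, 10}
Tree: B1–B2, B2–B3, B3–B4, B4–B5, B5–B6, B6–B7, B7–B8
The largest bag has 3 vertices, giving width 2; this decomposition certifies tw(G) ≤ 2. For the lower bound, G contains the cycle 2–5–3–6–9–8–4–1–10–7–2, so G is not a forest; only forests have treewidth ≤ 1, hence tw(G) ≥ 2. The upper and lower bounds meet at 2, so that is the treewidth.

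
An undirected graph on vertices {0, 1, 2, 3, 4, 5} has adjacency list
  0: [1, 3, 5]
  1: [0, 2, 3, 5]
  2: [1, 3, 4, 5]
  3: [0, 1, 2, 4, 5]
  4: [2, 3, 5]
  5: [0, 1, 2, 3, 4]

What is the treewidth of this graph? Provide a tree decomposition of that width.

Every bag has size at most 4, so the width is 4 − 1 = 3 and tw(G) ≤ 3. For the lower bound, the 4 vertices {0, 1, 3, 5} are pairwise adjacent, and any tree decomposition puts a clique entirely inside one bag — forcing width ≥ 3. Combining the bounds, tw(G) = 3.

Treewidth 3.
One optimal decomposition is:
Bags: B1 = {1, 2, 3, 5}  B2 = {2, 3, 4, 5}  B3 = {0, 1, 3, 5}
Tree: B1–B2, B1–B3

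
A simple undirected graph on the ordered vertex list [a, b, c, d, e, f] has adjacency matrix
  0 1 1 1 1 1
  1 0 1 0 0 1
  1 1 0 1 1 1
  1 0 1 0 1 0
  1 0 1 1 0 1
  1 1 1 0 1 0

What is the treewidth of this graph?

A width-3 tree decomposition is:
Bags: B1 = {a, b, c, f}  B2 = {a, c, e, f}  B3 = {a, c, d, e}
Tree: B1–B2, B2–B3
The largest bag has 4 vertices, giving width 3; this decomposition certifies tw(G) ≤ 3. Conversely, {a, c, d, e} is a clique of size 4, and the vertices of any clique must share a bag in every tree decomposition; so some bag has ≥ 4 vertices and tw(G) ≥ 3. Therefore the treewidth is 3.

3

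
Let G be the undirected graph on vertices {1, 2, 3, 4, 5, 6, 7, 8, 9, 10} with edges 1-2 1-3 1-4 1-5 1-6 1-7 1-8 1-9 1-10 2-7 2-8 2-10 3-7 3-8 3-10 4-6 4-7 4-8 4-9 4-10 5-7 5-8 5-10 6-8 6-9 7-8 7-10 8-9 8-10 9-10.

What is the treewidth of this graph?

4

A width-4 tree decomposition is:
Bags: B1 = {1, 2, 7, 8, 10}  B2 = {1, 4, 7, 8, 10}  B3 = {1, 3, 7, 8, 10}  B4 = {1, 5, 7, 8, 10}  B5 = {1, 4, 8, 9, 10}  B6 = {1, 4, 6, 8, 9}
Tree: B1–B2, B1–B3, B3–B4, B2–B5, B5–B6
The largest bag has 5 vertices, giving width 4; this decomposition certifies tw(G) ≤ 4. On the other hand G contains the 5-clique {1, 4, 8, 9, 10}. A clique must lie in a single bag of any decomposition, so no decomposition can have width below 4. Therefore the treewidth is 4.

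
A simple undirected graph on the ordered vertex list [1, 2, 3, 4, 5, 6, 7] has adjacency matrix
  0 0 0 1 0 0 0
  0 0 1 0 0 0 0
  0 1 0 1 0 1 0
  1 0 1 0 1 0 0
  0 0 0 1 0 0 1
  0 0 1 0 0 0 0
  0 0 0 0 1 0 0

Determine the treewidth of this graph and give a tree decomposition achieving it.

Treewidth 1.
Bags: B1 = {4, 5}  B2 = {3, 4}  B3 = {2, 3}  B4 = {3, 6}  B5 = {1, 4}  B6 = {5, 7}
Tree: B1–B2, B2–B3, B2–B4, B2–B5, B1–B6

The largest bag has 2 vertices, giving width 1; this decomposition certifies tw(G) ≤ 1. G has an edge, so its treewidth is at least 1. Combining the bounds, tw(G) = 1.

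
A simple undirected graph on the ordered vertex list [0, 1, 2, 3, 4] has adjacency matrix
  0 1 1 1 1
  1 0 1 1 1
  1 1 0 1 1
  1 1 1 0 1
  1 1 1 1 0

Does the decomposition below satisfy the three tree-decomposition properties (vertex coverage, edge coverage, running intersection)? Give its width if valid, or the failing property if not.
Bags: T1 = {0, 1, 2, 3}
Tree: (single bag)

No — vertex 4 appears in no bag.

A tree decomposition must satisfy three properties: every vertex lies in some bag; for every edge, both endpoints lie together in some bag; and for every vertex, the bags containing it form a connected subtree. Here vertex 4 appears in no bag, so the decomposition is invalid.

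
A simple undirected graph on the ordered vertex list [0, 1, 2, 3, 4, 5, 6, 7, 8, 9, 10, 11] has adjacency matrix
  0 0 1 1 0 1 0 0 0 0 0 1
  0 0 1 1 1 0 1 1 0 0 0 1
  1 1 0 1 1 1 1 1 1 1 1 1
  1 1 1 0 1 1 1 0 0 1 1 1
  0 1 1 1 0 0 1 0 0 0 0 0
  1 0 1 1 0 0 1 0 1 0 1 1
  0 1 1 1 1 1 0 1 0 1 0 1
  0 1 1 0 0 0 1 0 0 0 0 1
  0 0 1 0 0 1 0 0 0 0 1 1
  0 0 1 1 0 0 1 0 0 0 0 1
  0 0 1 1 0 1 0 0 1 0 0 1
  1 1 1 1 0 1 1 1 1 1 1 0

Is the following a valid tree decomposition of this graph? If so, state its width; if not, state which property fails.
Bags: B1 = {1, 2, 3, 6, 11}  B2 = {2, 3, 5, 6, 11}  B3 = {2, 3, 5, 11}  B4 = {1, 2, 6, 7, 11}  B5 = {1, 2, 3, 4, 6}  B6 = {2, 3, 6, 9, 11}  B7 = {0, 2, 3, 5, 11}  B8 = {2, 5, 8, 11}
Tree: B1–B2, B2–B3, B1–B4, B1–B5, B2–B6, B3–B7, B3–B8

A tree decomposition must satisfy three properties: every vertex lies in some bag; for every edge, both endpoints lie together in some bag; and for every vertex, the bags containing it form a connected subtree. Here vertex 10 appears in no bag, so the decomposition is invalid.

No — vertex 10 appears in no bag.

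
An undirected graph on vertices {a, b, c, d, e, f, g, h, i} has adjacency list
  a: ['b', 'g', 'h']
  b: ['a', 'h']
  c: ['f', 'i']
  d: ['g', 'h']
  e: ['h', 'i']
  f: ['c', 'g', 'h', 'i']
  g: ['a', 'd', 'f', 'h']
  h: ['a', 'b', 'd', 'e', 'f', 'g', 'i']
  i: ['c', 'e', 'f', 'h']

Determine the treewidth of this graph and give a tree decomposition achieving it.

Treewidth 2.
One optimal decomposition is:
Bags: B1 = {a, g, h}  B2 = {f, g, h}  B3 = {a, b, h}  B4 = {f, h, i}  B5 = {c, f, i}  B6 = {e, h, i}  B7 = {d, g, h}
Tree: B1–B2, B1–B3, B2–B4, B4–B5, B4–B6, B1–B7

The largest bag has 3 vertices, giving width 2; this decomposition certifies tw(G) ≤ 2. On the other hand G contains the 3-clique {d, g, h}. A clique must lie in a single bag of any decomposition, so no decomposition can have width below 2. The upper and lower bounds meet at 2, so that is the treewidth.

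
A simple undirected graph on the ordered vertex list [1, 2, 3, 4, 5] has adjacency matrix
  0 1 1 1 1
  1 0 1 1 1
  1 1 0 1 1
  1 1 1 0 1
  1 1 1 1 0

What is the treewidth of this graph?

4

A width-4 tree decomposition is:
Bags: B1 = {1, 2, 3, 4, 5}
Tree: (single bag)
A single bag containing all 5 vertices is trivially a valid decomposition of width 4. For the lower bound, the 5 vertices {1, 2, 3, 4, 5} are pairwise adjacent, and any tree decomposition puts a clique entirely inside one bag — forcing width ≥ 4. Therefore the treewidth is 4.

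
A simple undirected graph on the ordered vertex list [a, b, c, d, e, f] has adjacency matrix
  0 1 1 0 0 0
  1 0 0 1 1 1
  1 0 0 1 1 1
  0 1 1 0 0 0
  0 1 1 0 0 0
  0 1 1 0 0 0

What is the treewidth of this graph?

2

A width-2 tree decomposition is:
Bags: B1 = {b, c, e}  B2 = {b, c, f}  B3 = {b, c, d}  B4 = {a, b, c}
Tree: B1–B2, B2–B3, B3–B4
The largest bag has 3 vertices, giving width 2; this decomposition certifies tw(G) ≤ 2. Since e–c–f–b–e is a cycle in G, G is not acyclic. Forests are exactly the graphs of treewidth ≤ 1, so tw(G) ≥ 2. Hence tw(G) = 2 exactly.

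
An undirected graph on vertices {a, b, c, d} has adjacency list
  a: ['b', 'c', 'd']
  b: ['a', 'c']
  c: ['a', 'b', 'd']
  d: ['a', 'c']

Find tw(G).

A width-2 tree decomposition is:
Bags: B1 = {a, b, c}  B2 = {a, c, d}
Tree: B1–B2
Each bag holds 3 vertices, so the decomposition has width 2, which upper-bounds the treewidth. Conversely, {a, c, d} is a clique of size 3, and the vertices of any clique must share a bag in every tree decomposition; so some bag has ≥ 3 vertices and tw(G) ≥ 2. Therefore the treewidth is 2.

2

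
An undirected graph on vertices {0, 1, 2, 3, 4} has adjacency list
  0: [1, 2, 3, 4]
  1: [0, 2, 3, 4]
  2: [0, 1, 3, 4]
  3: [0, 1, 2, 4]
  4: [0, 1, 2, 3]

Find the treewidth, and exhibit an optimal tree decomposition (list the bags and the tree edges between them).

Treewidth 4.
One such decomposition:
Bags: B1 = {0, 1, 2, 3, 4}
Tree: (single bag)

With just one bag of size 5, the width is 5 − 1 = 4, so tw(G) ≤ 4. On the other hand G contains the 5-clique {0, 1, 2, 3, 4}. A clique must lie in a single bag of any decomposition, so no decomposition can have width below 4. The upper and lower bounds meet at 4, so that is the treewidth.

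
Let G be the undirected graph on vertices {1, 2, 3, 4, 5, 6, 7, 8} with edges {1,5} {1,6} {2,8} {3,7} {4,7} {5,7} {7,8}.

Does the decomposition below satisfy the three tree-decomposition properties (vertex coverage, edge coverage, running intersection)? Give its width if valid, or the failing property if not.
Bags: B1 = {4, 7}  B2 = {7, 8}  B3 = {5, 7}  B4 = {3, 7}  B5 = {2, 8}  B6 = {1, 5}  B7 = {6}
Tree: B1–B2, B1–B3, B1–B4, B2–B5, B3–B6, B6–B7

No — edge (1,6) lies in no bag.

A tree decomposition must satisfy three properties: every vertex lies in some bag; for every edge, both endpoints lie together in some bag; and for every vertex, the bags containing it form a connected subtree. Here edge (1,6) lies in no bag, so the decomposition is invalid.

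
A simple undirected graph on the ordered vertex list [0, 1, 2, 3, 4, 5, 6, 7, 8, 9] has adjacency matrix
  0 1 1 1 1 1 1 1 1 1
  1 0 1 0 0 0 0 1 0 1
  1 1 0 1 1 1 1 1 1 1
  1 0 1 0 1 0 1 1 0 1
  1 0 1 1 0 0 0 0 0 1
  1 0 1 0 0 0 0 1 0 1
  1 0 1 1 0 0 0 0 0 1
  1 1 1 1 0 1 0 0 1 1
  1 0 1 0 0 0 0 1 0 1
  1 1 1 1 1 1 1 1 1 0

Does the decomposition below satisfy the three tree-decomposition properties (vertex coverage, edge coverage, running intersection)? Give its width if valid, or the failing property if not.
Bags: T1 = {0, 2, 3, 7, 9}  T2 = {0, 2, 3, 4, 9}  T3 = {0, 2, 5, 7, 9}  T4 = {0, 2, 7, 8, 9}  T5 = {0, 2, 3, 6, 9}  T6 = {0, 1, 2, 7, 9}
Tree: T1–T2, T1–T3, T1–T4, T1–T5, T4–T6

Checking the three conditions: (i) the bags cover all of {0, 1, 2, 3, 4, 5, 6, 7, 8, 9}; (ii) for each edge, some bag contains both endpoints; (iii) the bags containing any fixed vertex form a subtree. All hold, so the decomposition is valid with width 5 − 1 = 4.

Yes; width 4.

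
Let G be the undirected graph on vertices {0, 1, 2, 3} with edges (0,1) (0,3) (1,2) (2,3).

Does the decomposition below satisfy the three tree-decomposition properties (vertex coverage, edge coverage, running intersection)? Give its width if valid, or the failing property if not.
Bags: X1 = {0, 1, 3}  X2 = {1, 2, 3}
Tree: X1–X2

Yes; width 2.

Vertex coverage: the bags together contain {0, 1, 2, 3}, the full vertex set. Edge coverage: each edge of G has both endpoints in at least one bag. Running intersection: for every vertex, the bags containing it form a connected subtree. All three properties hold, so this is a valid tree decomposition of width max|bag| − 1 = 2, and hence tw(G) ≤ 2.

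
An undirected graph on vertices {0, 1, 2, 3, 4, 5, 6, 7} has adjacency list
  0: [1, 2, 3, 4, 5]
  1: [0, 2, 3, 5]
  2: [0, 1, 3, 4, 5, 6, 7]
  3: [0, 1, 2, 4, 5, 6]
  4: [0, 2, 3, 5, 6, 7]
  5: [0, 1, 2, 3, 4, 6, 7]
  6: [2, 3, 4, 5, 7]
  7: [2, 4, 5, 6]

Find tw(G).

A width-4 tree decomposition is:
Bags: B1 = {2, 3, 4, 5, 6}  B2 = {0, 2, 3, 4, 5}  B3 = {2, 4, 5, 6, 7}  B4 = {0, 1, 2, 3, 5}
Tree: B1–B2, B1–B3, B2–B4
The largest bag has 5 vertices, giving width 4; this decomposition certifies tw(G) ≤ 4. On the other hand G contains the 5-clique {0, 1, 2, 3, 5}. A clique must lie in a single bag of any decomposition, so no decomposition can have width below 4. Combining the bounds, tw(G) = 4.

4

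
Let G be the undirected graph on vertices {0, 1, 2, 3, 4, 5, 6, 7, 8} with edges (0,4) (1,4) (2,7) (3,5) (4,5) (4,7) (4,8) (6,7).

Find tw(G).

1

A width-1 tree decomposition is:
Bags: B1 = {4, 5}  B2 = {0, 4}  B3 = {1, 4}  B4 = {3, 5}  B5 = {4, 7}  B6 = {4, 8}  B7 = {2, 7}  B8 = {6, 7}
Tree: B1–B2, B2–B3, B1–B4, B1–B5, B1–B6, B5–B7, B7–B8
Every bag has size at most 2, so the width is 2 − 1 = 1 and tw(G) ≤ 1. Since G has at least one edge (e.g. 5–4), it is not an edgeless graph, so tw(G) ≥ 1. The upper and lower bounds meet at 1, so that is the treewidth.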